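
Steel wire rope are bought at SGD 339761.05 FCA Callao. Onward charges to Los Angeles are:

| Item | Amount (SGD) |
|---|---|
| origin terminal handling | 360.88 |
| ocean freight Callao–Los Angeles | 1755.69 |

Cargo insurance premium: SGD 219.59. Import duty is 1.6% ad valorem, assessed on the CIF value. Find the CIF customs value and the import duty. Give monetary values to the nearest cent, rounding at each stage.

CIF = FCA price + pre-shipment costs + freight + insurance
CIF = 339761.05 + 360.88 + 1755.69 + 219.59 = 342097.21
Import duty = 342097.21 × 1.6% = 5473.56

CIF value: SGD 342097.21; import duty: SGD 5473.56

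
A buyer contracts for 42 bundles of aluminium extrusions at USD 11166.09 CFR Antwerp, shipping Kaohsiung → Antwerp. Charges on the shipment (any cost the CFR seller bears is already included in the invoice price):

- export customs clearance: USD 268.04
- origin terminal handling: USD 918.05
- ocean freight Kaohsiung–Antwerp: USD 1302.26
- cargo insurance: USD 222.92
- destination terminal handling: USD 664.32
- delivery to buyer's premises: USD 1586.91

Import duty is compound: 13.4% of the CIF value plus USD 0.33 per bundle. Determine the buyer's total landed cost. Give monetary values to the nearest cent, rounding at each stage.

CFR: the seller pays costs through ocean freight to the destination port, but not insurance.
Already in the invoice (seller's account under CFR): export clearance, origin terminal, freight — exclude.
CIF value = CFR price + insurance = 11166.09 + 222.92 = 11389.01
Ad valorem component: 11389.01 × 13.4% = 1526.13
Specific component: 42 × 0.33 = 13.86
Import duty = 1526.13 + 13.86 = 1539.99
Buyer bears: insurance 222.92 + destination terminal 664.32 + delivery 1586.91 + duty 1539.99 = 4014.14
Landed cost = invoice 11166.09 + 4014.14 = 15180.23

Total landed cost: USD 15180.23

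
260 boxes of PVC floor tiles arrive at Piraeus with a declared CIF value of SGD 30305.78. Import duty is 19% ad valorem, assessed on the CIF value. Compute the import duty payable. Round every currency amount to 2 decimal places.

Import duty: SGD 5758.10

Import duty = 30305.78 × 19% = 5758.10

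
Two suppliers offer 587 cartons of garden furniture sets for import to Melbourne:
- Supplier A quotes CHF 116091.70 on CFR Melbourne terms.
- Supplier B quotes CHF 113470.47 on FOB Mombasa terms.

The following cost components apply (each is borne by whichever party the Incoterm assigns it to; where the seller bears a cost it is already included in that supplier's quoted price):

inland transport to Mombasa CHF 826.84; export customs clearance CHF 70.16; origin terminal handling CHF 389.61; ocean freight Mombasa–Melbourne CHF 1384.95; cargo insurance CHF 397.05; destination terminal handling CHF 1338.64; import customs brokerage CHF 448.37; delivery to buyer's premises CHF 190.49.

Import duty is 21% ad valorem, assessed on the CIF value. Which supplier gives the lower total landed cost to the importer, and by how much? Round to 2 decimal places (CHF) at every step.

Supplier A (CFR):
CIF value = CFR price + insurance = 116091.70 + 397.05 = 116488.75
Import duty = 116488.75 × 21% = 24462.64
Buyer bears (A): 397.05 + 1338.64 + 448.37 + 190.49 = 2374.55
Landed cost (A) = invoice 116091.70 + 2374.55 + duty 24462.64 = 142928.89
Supplier B (FOB):
CIF value = FOB price + freight + insurance = 113470.47 + 1384.95 + 397.05 = 115252.47
Import duty = 115252.47 × 21% = 24203.02
Buyer bears (B): 1384.95 + 397.05 + 1338.64 + 448.37 + 190.49 = 3759.50
Landed cost (B) = invoice 113470.47 + 3759.50 + duty 24203.02 = 141432.99
Difference = |142928.89 − 141432.99| = 1495.90

Supplier B is cheaper by CHF 1495.90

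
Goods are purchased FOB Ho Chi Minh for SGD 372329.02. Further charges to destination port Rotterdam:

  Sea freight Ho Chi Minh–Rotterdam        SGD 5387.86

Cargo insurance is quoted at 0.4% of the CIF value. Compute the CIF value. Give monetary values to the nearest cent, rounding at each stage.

Let C be the CIF value. C = FOB price + freight + 0.4% × C
C − 0.4% × C = 372329.02 + 5387.86
0.996 × C = 377716.88
C = 377716.88 / 0.996 = 379233.82
Insurance premium = 0.4% × 379233.82 = 1516.94

CIF value: SGD 379233.82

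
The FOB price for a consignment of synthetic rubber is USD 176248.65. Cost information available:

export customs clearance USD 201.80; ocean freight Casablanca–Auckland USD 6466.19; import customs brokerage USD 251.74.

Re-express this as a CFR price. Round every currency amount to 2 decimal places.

Not relevant to the conversion: export clearance — on the seller under both FOB and CFR; already in the FOB price and stays in the CFR price. brokerage — on the buyer under both terms; not part of either seller's price.
From FOB to CFR, the seller additionally bears: freight.
CFR price = 176248.65 + 6466.19 = 182714.84

CFR price: USD 182714.84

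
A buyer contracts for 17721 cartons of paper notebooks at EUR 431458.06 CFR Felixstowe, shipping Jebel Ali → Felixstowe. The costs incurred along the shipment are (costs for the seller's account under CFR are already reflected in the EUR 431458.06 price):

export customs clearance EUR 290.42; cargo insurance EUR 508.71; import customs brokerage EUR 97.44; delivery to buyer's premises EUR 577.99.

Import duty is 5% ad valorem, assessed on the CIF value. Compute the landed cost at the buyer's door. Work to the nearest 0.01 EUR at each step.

CFR: the seller pays costs through ocean freight to the destination port, but not insurance.
Already in the invoice (seller's account under CFR): export clearance — exclude.
CIF value = CFR price + insurance = 431458.06 + 508.71 = 431966.77
Import duty = 431966.77 × 5% = 21598.34
Buyer bears: insurance 508.71 + brokerage 97.44 + delivery 577.99 + duty 21598.34 = 22782.48
Landed cost = invoice 431458.06 + 22782.48 = 454240.54

Total landed cost: EUR 454240.54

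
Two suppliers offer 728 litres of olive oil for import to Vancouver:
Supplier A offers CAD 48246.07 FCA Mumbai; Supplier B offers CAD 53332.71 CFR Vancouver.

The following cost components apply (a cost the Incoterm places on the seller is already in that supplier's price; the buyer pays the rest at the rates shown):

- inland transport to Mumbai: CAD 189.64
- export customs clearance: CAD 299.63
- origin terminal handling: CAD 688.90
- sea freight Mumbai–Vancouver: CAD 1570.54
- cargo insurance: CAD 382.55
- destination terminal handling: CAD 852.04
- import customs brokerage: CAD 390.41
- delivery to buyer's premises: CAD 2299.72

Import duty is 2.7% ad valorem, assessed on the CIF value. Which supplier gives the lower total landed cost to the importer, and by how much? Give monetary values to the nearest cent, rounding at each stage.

Supplier A (FCA):
CIF value = FCA price + origin terminal + freight + insurance = 48246.07 + 688.90 + 1570.54 + 382.55 = 50888.06
Import duty = 50888.06 × 2.7% = 1373.98
Buyer bears (A): 688.90 + 1570.54 + 382.55 + 852.04 + 390.41 + 2299.72 = 6184.16
Landed cost (A) = invoice 48246.07 + 6184.16 + duty 1373.98 = 55804.21
Supplier B (CFR):
CIF value = CFR price + insurance = 53332.71 + 382.55 = 53715.26
Import duty = 53715.26 × 2.7% = 1450.31
Buyer bears (B): 382.55 + 852.04 + 390.41 + 2299.72 = 3924.72
Landed cost (B) = invoice 53332.71 + 3924.72 + duty 1450.31 = 58707.74
Difference = |55804.21 − 58707.74| = 2903.53

Supplier A is cheaper by CAD 2903.53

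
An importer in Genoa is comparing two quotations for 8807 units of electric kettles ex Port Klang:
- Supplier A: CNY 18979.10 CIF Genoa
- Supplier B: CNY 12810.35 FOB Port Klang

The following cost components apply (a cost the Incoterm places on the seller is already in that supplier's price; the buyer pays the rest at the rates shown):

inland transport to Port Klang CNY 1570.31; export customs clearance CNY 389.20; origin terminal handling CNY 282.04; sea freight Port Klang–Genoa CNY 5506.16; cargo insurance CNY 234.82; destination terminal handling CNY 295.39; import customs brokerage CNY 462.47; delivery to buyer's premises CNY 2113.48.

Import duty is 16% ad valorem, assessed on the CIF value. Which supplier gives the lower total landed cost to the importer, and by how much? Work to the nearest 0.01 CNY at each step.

Supplier A (CIF):
The CIF price already equals the CIF value: 18979.10
Import duty = 18979.10 × 16% = 3036.66
Buyer bears (A): 295.39 + 462.47 + 2113.48 = 2871.34
Landed cost (A) = invoice 18979.10 + 2871.34 + duty 3036.66 = 24887.10
Supplier B (FOB):
CIF value = FOB price + freight + insurance = 12810.35 + 5506.16 + 234.82 = 18551.33
Import duty = 18551.33 × 16% = 2968.21
Buyer bears (B): 5506.16 + 234.82 + 295.39 + 462.47 + 2113.48 = 8612.32
Landed cost (B) = invoice 12810.35 + 8612.32 + duty 2968.21 = 24390.88
Difference = |24887.10 − 24390.88| = 496.22

Supplier B is cheaper by CNY 496.22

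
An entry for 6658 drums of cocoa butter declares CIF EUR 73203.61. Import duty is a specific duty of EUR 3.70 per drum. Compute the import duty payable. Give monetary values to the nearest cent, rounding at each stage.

Import duty = 6658 × 3.70 = 24634.60

Import duty: EUR 24634.60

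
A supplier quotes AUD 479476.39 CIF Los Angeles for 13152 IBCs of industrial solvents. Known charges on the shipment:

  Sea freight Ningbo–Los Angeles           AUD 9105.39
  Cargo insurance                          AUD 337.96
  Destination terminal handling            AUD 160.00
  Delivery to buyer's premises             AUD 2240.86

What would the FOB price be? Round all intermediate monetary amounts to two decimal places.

FOB price: AUD 470033.04

Not relevant to the conversion: destination terminal, delivery — on the buyer under both terms; not part of either seller's price.
From CIF to FOB, the seller no longer bears: freight, insurance.
FOB price = 479476.39 − 9105.39 − 337.96 = 470033.04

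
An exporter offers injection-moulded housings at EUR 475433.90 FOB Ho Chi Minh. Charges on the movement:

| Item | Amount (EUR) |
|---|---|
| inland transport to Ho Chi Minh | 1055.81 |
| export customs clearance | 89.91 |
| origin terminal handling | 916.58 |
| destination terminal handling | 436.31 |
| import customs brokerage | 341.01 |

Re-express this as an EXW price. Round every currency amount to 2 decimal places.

Not relevant to the conversion: destination terminal, brokerage — on the buyer under both terms; not part of either seller's price.
From FOB to EXW, the seller no longer bears: inland to port, export clearance, origin terminal.
EXW price = 475433.90 − 1055.81 − 89.91 − 916.58 = 473371.60

EXW price: EUR 473371.60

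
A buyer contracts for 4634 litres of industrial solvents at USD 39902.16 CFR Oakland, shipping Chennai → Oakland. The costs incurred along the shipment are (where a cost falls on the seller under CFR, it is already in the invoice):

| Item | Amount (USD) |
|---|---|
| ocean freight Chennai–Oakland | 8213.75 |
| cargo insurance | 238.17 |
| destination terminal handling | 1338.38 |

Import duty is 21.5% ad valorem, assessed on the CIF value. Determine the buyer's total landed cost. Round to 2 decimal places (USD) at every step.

Total landed cost: USD 50108.88

CFR: the seller pays costs through ocean freight to the destination port, but not insurance.
Already in the invoice (seller's account under CFR): freight — exclude.
CIF value = CFR price + insurance = 39902.16 + 238.17 = 40140.33
Import duty = 40140.33 × 21.5% = 8630.17
Buyer bears: insurance 238.17 + destination terminal 1338.38 + duty 8630.17 = 10206.72
Landed cost = invoice 39902.16 + 10206.72 = 50108.88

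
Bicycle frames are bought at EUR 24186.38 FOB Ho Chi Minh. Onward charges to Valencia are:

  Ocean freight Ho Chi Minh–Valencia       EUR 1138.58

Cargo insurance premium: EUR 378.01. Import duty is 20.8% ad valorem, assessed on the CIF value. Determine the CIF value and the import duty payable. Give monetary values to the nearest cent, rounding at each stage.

CIF = FOB price + freight + insurance
CIF = 24186.38 + 1138.58 + 378.01 = 25702.97
Import duty = 25702.97 × 20.8% = 5346.22

CIF value: EUR 25702.97; import duty: EUR 5346.22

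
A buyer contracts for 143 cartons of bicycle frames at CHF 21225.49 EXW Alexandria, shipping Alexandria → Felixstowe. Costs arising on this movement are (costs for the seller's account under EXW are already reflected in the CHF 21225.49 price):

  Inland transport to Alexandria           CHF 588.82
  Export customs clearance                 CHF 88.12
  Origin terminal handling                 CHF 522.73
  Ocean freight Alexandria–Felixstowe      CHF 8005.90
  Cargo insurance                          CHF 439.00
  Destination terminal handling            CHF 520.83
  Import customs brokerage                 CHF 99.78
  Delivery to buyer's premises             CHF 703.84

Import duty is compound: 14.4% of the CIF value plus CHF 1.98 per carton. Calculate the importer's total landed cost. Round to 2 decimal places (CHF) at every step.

Total landed cost: CHF 36922.94

EXW: the seller makes goods available at their premises; the buyer bears all onward costs.
CIF value = EXW price + inland to port + export clearance + origin terminal + freight + insurance = 21225.49 + 588.82 + 88.12 + 522.73 + 8005.90 + 439.00 = 30870.06
Ad valorem component: 30870.06 × 14.4% = 4445.29
Specific component: 143 × 1.98 = 283.14
Import duty = 4445.29 + 283.14 = 4728.43
Buyer bears: inland to port 588.82 + export clearance 88.12 + origin terminal 522.73 + freight 8005.90 + insurance 439.00 + destination terminal 520.83 + brokerage 99.78 + delivery 703.84 + duty 4728.43 = 15697.45
Landed cost = invoice 21225.49 + 15697.45 = 36922.94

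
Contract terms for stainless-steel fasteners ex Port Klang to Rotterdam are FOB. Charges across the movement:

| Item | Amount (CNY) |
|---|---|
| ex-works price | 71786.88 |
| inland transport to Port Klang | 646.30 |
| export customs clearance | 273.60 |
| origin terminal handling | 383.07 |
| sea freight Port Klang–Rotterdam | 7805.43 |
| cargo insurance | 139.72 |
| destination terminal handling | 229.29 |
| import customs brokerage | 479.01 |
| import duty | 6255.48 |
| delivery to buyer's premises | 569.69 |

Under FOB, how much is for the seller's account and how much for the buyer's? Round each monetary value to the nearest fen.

Seller: CNY 73089.85; buyer: CNY 15478.62

FOB: the seller bears costs until goods are on board at the origin port; the buyer bears freight, insurance and all costs thereafter.
Seller's account: goods 71786.88 + inland to port 646.30 + export clearance 273.60 + origin terminal 383.07 = 73089.85
Buyer's account: freight 7805.43 + insurance 139.72 + destination terminal 229.29 + brokerage 479.01 + duty 6255.48 + delivery 569.69 = 15478.62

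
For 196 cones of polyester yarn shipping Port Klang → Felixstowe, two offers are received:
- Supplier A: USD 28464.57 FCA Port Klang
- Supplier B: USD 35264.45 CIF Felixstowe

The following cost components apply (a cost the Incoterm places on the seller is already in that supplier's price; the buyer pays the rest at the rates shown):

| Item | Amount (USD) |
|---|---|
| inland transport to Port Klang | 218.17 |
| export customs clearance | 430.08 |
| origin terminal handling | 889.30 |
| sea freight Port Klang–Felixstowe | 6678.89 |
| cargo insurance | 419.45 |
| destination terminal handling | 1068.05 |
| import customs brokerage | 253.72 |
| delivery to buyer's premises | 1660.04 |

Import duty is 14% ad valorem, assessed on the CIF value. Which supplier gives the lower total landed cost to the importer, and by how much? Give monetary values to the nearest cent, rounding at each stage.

Supplier A (FCA):
CIF value = FCA price + origin terminal + freight + insurance = 28464.57 + 889.30 + 6678.89 + 419.45 = 36452.21
Import duty = 36452.21 × 14% = 5103.31
Buyer bears (A): 889.30 + 6678.89 + 419.45 + 1068.05 + 253.72 + 1660.04 = 10969.45
Landed cost (A) = invoice 28464.57 + 10969.45 + duty 5103.31 = 44537.33
Supplier B (CIF):
The CIF price already equals the CIF value: 35264.45
Import duty = 35264.45 × 14% = 4937.02
Buyer bears (B): 1068.05 + 253.72 + 1660.04 = 2981.81
Landed cost (B) = invoice 35264.45 + 2981.81 + duty 4937.02 = 43183.28
Difference = |44537.33 − 43183.28| = 1354.05

Supplier B is cheaper by USD 1354.05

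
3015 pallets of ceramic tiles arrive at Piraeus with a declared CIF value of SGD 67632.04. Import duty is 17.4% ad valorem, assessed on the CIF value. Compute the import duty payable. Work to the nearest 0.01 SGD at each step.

Import duty: SGD 11767.97

Import duty = 67632.04 × 17.4% = 11767.97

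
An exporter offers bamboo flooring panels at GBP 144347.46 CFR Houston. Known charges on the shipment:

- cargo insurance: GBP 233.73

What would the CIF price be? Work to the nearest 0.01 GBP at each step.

From CFR to CIF, the seller additionally bears: insurance.
CIF price = 144347.46 + 233.73 = 144581.19

CIF price: GBP 144581.19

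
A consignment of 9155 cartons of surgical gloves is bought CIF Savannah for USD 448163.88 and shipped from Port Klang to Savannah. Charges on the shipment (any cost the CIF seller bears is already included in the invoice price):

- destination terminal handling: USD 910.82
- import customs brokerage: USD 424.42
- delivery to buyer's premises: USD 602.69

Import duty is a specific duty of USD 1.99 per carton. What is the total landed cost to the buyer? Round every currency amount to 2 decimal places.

Total landed cost: USD 468320.26

CIF: the seller pays costs through ocean freight and marine insurance to the destination port.
The CIF price already equals the CIF value: 448163.88
Import duty = 9155 × 1.99 = 18218.45
Buyer bears: destination terminal 910.82 + brokerage 424.42 + delivery 602.69 + duty 18218.45 = 20156.38
Landed cost = invoice 448163.88 + 20156.38 = 468320.26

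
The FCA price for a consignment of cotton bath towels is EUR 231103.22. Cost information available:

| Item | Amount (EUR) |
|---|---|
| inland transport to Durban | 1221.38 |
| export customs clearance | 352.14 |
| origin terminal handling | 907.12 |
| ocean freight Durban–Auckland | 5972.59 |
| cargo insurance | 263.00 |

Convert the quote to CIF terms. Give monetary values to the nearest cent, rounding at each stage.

Not relevant to the conversion: inland to port, export clearance — on the seller under both FCA and CIF; already in the FCA price and stays in the CIF price.
From FCA to CIF, the seller additionally bears: origin terminal, freight, insurance.
CIF price = 231103.22 + 907.12 + 5972.59 + 263.00 = 238245.93

CIF price: EUR 238245.93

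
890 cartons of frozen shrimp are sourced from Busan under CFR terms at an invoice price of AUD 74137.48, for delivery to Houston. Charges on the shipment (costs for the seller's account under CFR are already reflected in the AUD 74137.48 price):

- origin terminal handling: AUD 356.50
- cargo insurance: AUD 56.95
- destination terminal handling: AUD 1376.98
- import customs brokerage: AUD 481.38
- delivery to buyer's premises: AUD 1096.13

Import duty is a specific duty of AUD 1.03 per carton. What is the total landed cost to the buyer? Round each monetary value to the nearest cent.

CFR: the seller pays costs through ocean freight to the destination port, but not insurance.
Already in the invoice (seller's account under CFR): origin terminal — exclude.
CIF value = CFR price + insurance = 74137.48 + 56.95 = 74194.43
Import duty = 890 × 1.03 = 916.70
Buyer bears: insurance 56.95 + destination terminal 1376.98 + brokerage 481.38 + delivery 1096.13 + duty 916.70 = 3928.14
Landed cost = invoice 74137.48 + 3928.14 = 78065.62

Total landed cost: AUD 78065.62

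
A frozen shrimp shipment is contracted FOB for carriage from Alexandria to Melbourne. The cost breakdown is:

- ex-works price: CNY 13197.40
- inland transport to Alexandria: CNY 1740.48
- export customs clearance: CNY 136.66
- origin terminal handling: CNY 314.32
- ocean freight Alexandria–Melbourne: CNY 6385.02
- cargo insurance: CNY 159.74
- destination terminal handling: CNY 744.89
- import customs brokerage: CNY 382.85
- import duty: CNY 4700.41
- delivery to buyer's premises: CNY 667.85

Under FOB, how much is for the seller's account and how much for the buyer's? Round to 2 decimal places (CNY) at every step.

FOB: the seller bears costs until goods are on board at the origin port; the buyer bears freight, insurance and all costs thereafter.
Seller's account: goods 13197.40 + inland to port 1740.48 + export clearance 136.66 + origin terminal 314.32 = 15388.86
Buyer's account: freight 6385.02 + insurance 159.74 + destination terminal 744.89 + brokerage 382.85 + duty 4700.41 + delivery 667.85 = 13040.76

Seller: CNY 15388.86; buyer: CNY 13040.76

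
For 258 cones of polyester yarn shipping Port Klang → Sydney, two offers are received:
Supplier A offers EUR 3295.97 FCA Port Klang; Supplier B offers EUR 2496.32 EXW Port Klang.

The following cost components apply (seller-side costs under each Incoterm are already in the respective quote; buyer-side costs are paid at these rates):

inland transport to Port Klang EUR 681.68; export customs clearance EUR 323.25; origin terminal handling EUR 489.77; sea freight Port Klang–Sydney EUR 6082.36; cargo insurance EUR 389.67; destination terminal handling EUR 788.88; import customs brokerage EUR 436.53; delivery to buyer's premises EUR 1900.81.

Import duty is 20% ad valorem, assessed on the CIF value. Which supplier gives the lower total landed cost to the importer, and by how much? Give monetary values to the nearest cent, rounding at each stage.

Supplier A (FCA):
CIF value = FCA price + origin terminal + freight + insurance = 3295.97 + 489.77 + 6082.36 + 389.67 = 10257.77
Import duty = 10257.77 × 20% = 2051.55
Buyer bears (A): 489.77 + 6082.36 + 389.67 + 788.88 + 436.53 + 1900.81 = 10088.02
Landed cost (A) = invoice 3295.97 + 10088.02 + duty 2051.55 = 15435.54
Supplier B (EXW):
CIF value = EXW price + inland to port + export clearance + origin terminal + freight + insurance = 2496.32 + 681.68 + 323.25 + 489.77 + 6082.36 + 389.67 = 10463.05
Import duty = 10463.05 × 20% = 2092.61
Buyer bears (B): 681.68 + 323.25 + 489.77 + 6082.36 + 389.67 + 788.88 + 436.53 + 1900.81 = 11092.95
Landed cost (B) = invoice 2496.32 + 11092.95 + duty 2092.61 = 15681.88
Difference = |15435.54 − 15681.88| = 246.34

Supplier A is cheaper by EUR 246.34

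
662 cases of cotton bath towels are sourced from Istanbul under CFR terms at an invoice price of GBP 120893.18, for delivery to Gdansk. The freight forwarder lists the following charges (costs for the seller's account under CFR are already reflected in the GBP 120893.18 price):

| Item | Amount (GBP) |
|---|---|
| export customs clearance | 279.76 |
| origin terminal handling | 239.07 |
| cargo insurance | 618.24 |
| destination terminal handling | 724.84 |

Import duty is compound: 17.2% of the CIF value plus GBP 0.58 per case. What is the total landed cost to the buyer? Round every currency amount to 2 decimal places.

CFR: the seller pays costs through ocean freight to the destination port, but not insurance.
Already in the invoice (seller's account under CFR): export clearance, origin terminal — exclude.
CIF value = CFR price + insurance = 120893.18 + 618.24 = 121511.42
Ad valorem component: 121511.42 × 17.2% = 20899.96
Specific component: 662 × 0.58 = 383.96
Import duty = 20899.96 + 383.96 = 21283.92
Buyer bears: insurance 618.24 + destination terminal 724.84 + duty 21283.92 = 22627.00
Landed cost = invoice 120893.18 + 22627.00 = 143520.18

Total landed cost: GBP 143520.18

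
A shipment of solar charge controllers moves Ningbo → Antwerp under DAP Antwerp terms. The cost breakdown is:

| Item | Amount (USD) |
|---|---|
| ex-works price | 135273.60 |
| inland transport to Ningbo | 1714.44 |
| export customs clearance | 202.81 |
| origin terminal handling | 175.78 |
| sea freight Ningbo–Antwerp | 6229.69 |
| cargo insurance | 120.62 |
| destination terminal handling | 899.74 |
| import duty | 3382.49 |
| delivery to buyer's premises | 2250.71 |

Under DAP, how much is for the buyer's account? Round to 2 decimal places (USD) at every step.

Buyer's account: USD 3382.49

DAP: the seller bears all costs to the named destination except import duty and clearance.
Seller's account: goods 135273.60 + inland to port 1714.44 + export clearance 202.81 + origin terminal 175.78 + freight 6229.69 + insurance 120.62 + destination terminal 899.74 + delivery 2250.71 = 146867.39
Buyer's account: duty 3382.49 = 3382.49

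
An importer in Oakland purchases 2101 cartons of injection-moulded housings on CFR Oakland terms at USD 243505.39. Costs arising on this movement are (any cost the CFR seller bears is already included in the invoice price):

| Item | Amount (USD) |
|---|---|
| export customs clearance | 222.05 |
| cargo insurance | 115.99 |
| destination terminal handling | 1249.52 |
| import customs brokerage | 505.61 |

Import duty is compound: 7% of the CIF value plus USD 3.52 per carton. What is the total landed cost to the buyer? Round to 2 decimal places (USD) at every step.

CFR: the seller pays costs through ocean freight to the destination port, but not insurance.
Already in the invoice (seller's account under CFR): export clearance — exclude.
CIF value = CFR price + insurance = 243505.39 + 115.99 = 243621.38
Ad valorem component: 243621.38 × 7% = 17053.50
Specific component: 2101 × 3.52 = 7395.52
Import duty = 17053.50 + 7395.52 = 24449.02
Buyer bears: insurance 115.99 + destination terminal 1249.52 + brokerage 505.61 + duty 24449.02 = 26320.14
Landed cost = invoice 243505.39 + 26320.14 = 269825.53

Total landed cost: USD 269825.53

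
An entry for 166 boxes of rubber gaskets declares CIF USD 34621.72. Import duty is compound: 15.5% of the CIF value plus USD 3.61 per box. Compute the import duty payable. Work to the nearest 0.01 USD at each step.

Ad valorem component: 34621.72 × 15.5% = 5366.37
Specific component: 166 × 3.61 = 599.26
Import duty = 5366.37 + 599.26 = 5965.63

Import duty: USD 5965.63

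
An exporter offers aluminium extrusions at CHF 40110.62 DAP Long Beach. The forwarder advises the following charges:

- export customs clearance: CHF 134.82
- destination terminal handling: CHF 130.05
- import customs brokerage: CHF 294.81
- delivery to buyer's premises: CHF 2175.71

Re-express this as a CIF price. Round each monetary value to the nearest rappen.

CIF price: CHF 37804.86

Not relevant to the conversion: export clearance — on the seller under both DAP and CIF; already in the DAP price and stays in the CIF price. brokerage — on the buyer under both terms; not part of either seller's price.
From DAP to CIF, the seller no longer bears: destination terminal, delivery.
CIF price = 40110.62 − 130.05 − 2175.71 = 37804.86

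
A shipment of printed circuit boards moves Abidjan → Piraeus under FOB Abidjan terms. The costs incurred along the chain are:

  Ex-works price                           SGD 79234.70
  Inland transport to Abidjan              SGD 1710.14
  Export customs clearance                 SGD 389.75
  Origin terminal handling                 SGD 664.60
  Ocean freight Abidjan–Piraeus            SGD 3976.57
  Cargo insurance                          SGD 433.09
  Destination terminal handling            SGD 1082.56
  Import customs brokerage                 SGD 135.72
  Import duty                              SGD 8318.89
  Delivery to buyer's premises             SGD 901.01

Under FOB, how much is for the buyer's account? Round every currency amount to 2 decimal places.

Buyer's account: SGD 14847.84

FOB: the seller bears costs until goods are on board at the origin port; the buyer bears freight, insurance and all costs thereafter.
Seller's account: goods 79234.70 + inland to port 1710.14 + export clearance 389.75 + origin terminal 664.60 = 81999.19
Buyer's account: freight 3976.57 + insurance 433.09 + destination terminal 1082.56 + brokerage 135.72 + duty 8318.89 + delivery 901.01 = 14847.84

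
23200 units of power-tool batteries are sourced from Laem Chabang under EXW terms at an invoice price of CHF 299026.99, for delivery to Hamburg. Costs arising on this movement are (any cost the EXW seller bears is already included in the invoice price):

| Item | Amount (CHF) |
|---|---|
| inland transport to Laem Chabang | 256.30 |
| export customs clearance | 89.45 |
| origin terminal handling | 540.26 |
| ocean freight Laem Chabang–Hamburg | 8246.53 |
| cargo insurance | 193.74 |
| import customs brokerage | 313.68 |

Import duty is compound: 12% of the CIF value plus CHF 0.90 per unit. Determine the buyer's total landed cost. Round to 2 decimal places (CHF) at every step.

EXW: the seller makes goods available at their premises; the buyer bears all onward costs.
CIF value = EXW price + inland to port + export clearance + origin terminal + freight + insurance = 299026.99 + 256.30 + 89.45 + 540.26 + 8246.53 + 193.74 = 308353.27
Ad valorem component: 308353.27 × 12% = 37002.39
Specific component: 23200 × 0.90 = 20880.00
Import duty = 37002.39 + 20880.00 = 57882.39
Buyer bears: inland to port 256.30 + export clearance 89.45 + origin terminal 540.26 + freight 8246.53 + insurance 193.74 + brokerage 313.68 + duty 57882.39 = 67522.35
Landed cost = invoice 299026.99 + 67522.35 = 366549.34

Total landed cost: CHF 366549.34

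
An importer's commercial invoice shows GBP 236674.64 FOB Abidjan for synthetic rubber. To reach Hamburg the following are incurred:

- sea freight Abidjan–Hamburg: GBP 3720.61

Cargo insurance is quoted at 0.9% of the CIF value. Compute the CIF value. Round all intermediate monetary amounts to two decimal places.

Let C be the CIF value. C = FOB price + freight + 0.9% × C
C − 0.9% × C = 236674.64 + 3720.61
0.991 × C = 240395.25
C = 240395.25 / 0.991 = 242578.46
Insurance premium = 0.9% × 242578.46 = 2183.21

CIF value: GBP 242578.46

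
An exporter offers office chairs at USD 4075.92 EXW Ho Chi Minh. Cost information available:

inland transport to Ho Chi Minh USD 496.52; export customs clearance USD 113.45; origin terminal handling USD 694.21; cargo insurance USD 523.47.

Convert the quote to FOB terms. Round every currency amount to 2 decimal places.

FOB price: USD 5380.10

Not relevant to the conversion: insurance — on the buyer under both terms; not part of either seller's price.
From EXW to FOB, the seller additionally bears: inland to port, export clearance, origin terminal.
FOB price = 4075.92 + 496.52 + 113.45 + 694.21 = 5380.10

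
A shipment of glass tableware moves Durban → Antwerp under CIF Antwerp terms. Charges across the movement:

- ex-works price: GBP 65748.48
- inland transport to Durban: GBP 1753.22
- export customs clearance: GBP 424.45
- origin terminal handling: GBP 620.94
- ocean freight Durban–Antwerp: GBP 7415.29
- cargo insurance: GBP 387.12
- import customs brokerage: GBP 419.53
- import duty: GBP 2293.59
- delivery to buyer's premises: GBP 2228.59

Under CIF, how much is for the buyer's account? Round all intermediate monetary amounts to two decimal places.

Buyer's account: GBP 4941.71

CIF: the seller pays costs through ocean freight and marine insurance to the destination port.
Seller's account: goods 65748.48 + inland to port 1753.22 + export clearance 424.45 + origin terminal 620.94 + freight 7415.29 + insurance 387.12 = 76349.50
Buyer's account: brokerage 419.53 + duty 2293.59 + delivery 2228.59 = 4941.71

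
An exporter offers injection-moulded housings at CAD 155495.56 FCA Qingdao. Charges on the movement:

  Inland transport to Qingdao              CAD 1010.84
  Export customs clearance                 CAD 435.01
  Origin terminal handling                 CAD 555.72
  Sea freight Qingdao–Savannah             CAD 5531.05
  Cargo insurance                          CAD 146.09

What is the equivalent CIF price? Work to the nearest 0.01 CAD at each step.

Not relevant to the conversion: inland to port, export clearance — on the seller under both FCA and CIF; already in the FCA price and stays in the CIF price.
From FCA to CIF, the seller additionally bears: origin terminal, freight, insurance.
CIF price = 155495.56 + 555.72 + 5531.05 + 146.09 = 161728.42

CIF price: CAD 161728.42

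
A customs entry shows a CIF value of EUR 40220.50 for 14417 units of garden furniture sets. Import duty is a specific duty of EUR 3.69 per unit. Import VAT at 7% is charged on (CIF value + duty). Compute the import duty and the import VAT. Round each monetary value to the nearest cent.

Import duty = 14417 × 3.69 = 53198.73
VAT base = CIF + duty = 40220.50 + 53198.73 = 93419.23
Import VAT = 93419.23 × 7% = 6539.35

Import duty: EUR 53198.73; import VAT: EUR 6539.35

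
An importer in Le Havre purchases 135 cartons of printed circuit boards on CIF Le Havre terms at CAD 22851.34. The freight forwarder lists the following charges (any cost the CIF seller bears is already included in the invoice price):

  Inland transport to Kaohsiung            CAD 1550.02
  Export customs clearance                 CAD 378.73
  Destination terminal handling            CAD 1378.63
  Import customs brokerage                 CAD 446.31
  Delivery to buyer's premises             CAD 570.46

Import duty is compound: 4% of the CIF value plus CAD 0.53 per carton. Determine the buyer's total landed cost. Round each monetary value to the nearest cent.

Total landed cost: CAD 26232.34

CIF: the seller pays costs through ocean freight and marine insurance to the destination port.
Already in the invoice (seller's account under CIF): inland to port, export clearance — exclude.
The CIF price already equals the CIF value: 22851.34
Ad valorem component: 22851.34 × 4% = 914.05
Specific component: 135 × 0.53 = 71.55
Import duty = 914.05 + 71.55 = 985.60
Buyer bears: destination terminal 1378.63 + brokerage 446.31 + delivery 570.46 + duty 985.60 = 3381.00
Landed cost = invoice 22851.34 + 3381.00 = 26232.34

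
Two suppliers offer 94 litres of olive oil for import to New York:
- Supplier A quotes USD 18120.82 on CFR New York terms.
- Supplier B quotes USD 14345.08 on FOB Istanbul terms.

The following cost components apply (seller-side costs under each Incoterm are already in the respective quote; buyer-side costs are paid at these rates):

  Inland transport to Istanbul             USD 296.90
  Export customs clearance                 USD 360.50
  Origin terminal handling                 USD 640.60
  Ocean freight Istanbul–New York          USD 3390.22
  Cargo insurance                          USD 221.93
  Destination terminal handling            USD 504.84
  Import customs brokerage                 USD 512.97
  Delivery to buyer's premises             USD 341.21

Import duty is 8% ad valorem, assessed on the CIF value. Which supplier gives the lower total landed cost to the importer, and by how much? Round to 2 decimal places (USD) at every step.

Supplier A (CFR):
CIF value = CFR price + insurance = 18120.82 + 221.93 = 18342.75
Import duty = 18342.75 × 8% = 1467.42
Buyer bears (A): 221.93 + 504.84 + 512.97 + 341.21 = 1580.95
Landed cost (A) = invoice 18120.82 + 1580.95 + duty 1467.42 = 21169.19
Supplier B (FOB):
CIF value = FOB price + freight + insurance = 14345.08 + 3390.22 + 221.93 = 17957.23
Import duty = 17957.23 × 8% = 1436.58
Buyer bears (B): 3390.22 + 221.93 + 504.84 + 512.97 + 341.21 = 4971.17
Landed cost (B) = invoice 14345.08 + 4971.17 + duty 1436.58 = 20752.83
Difference = |21169.19 − 20752.83| = 416.36

Supplier B is cheaper by USD 416.36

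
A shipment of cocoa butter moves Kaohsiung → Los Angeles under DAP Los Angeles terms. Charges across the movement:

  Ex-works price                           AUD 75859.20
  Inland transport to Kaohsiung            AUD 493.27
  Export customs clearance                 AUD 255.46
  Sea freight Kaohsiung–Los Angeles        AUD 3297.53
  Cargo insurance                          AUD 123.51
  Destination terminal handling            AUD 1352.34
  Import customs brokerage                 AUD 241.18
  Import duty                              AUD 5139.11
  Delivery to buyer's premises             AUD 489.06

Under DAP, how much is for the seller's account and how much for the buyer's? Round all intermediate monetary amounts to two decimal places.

DAP: the seller bears all costs to the named destination except import duty and clearance.
Seller's account: goods 75859.20 + inland to port 493.27 + export clearance 255.46 + freight 3297.53 + insurance 123.51 + destination terminal 1352.34 + delivery 489.06 = 81870.37
Buyer's account: brokerage 241.18 + duty 5139.11 = 5380.29

Seller: AUD 81870.37; buyer: AUD 5380.29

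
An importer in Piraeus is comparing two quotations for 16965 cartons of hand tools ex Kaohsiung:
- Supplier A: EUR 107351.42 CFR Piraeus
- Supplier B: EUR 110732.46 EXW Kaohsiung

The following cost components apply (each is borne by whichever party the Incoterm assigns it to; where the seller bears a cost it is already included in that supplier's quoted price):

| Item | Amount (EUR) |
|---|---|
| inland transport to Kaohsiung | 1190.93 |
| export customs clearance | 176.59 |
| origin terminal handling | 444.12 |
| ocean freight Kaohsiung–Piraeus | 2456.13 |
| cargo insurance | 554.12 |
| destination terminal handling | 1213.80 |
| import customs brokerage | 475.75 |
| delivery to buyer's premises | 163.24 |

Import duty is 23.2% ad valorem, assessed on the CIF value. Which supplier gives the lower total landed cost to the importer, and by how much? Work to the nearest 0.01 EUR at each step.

Supplier A is cheaper by EUR 9423.33

Supplier A (CFR):
CIF value = CFR price + insurance = 107351.42 + 554.12 = 107905.54
Import duty = 107905.54 × 23.2% = 25034.09
Buyer bears (A): 554.12 + 1213.80 + 475.75 + 163.24 = 2406.91
Landed cost (A) = invoice 107351.42 + 2406.91 + duty 25034.09 = 134792.42
Supplier B (EXW):
CIF value = EXW price + inland to port + export clearance + origin terminal + freight + insurance = 110732.46 + 1190.93 + 176.59 + 444.12 + 2456.13 + 554.12 = 115554.35
Import duty = 115554.35 × 23.2% = 26808.61
Buyer bears (B): 1190.93 + 176.59 + 444.12 + 2456.13 + 554.12 + 1213.80 + 475.75 + 163.24 = 6674.68
Landed cost (B) = invoice 110732.46 + 6674.68 + duty 26808.61 = 144215.75
Difference = |134792.42 − 144215.75| = 9423.33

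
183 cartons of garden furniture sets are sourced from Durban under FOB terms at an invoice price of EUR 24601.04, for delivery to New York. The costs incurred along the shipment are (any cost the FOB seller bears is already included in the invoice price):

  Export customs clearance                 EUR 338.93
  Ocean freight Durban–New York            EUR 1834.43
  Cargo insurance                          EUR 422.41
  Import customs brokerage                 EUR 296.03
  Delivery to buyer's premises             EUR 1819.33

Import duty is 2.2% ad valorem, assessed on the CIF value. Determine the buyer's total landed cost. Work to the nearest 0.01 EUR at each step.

FOB: the seller bears costs until goods are on board at the origin port; the buyer bears freight, insurance and all costs thereafter.
Already in the invoice (seller's account under FOB): export clearance — exclude.
CIF value = FOB price + freight + insurance = 24601.04 + 1834.43 + 422.41 = 26857.88
Import duty = 26857.88 × 2.2% = 590.87
Buyer bears: freight 1834.43 + insurance 422.41 + brokerage 296.03 + delivery 1819.33 + duty 590.87 = 4963.07
Landed cost = invoice 24601.04 + 4963.07 = 29564.11

Total landed cost: EUR 29564.11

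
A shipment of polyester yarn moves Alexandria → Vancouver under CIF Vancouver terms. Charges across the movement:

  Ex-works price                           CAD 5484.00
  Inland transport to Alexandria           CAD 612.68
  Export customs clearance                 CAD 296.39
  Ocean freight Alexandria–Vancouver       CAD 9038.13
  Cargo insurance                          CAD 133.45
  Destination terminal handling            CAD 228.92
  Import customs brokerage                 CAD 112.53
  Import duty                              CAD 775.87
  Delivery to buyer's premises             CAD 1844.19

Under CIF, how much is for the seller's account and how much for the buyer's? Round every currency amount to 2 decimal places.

Seller: CAD 15564.65; buyer: CAD 2961.51

CIF: the seller pays costs through ocean freight and marine insurance to the destination port.
Seller's account: goods 5484.00 + inland to port 612.68 + export clearance 296.39 + freight 9038.13 + insurance 133.45 = 15564.65
Buyer's account: destination terminal 228.92 + brokerage 112.53 + duty 775.87 + delivery 1844.19 = 2961.51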